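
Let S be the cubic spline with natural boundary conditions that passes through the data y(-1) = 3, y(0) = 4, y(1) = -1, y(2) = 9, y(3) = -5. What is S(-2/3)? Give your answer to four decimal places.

4.2540

Write M_i for S''(x_i). With h_i = 1, 1, 1, 1 and divided differences Δ_i = 1, -5, 10, -14, the continuity of S' gives the tridiagonal system
  1·M_0 + 4·M_1 + 1·M_2 = 6(Δ_1 - Δ_0) = -36
  1·M_1 + 4·M_2 + 1·M_3 = 6(Δ_2 - Δ_1) = 90
  1·M_2 + 4·M_3 + 1·M_4 = 6(Δ_3 - Δ_2) = -144
Natural end conditions: M_0 = M_4 = 0.
Forward elimination and back-substitution give M_0 = 0, M_1 = -261/14, M_2 = 270/7, M_3 = -639/14, M_4 = 0.
On [-1, 0], S(x) = 3 + 115/28·(x + 1) + 0·(x + 1)² - 87/28·(x + 1)³.
With (x + 1) = 1/3: S(-2/3) = 268/63.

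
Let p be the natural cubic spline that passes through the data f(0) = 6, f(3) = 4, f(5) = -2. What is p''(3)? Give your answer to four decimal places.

-1.4000

With m_i denoting the second derivative at x_i, h_i = 3, 2, and Δ_i = (y_(i+1) − y_i)/h_i = -2/3, -3:
  3·m_0 + 10·m_1 + 2·m_2 = 6(Δ_1 - Δ_0) = -14
Natural end conditions: m_0 = m_2 = 0.
Forward elimination and back-substitution give m_0 = 0, m_1 = -7/5, m_2 = 0.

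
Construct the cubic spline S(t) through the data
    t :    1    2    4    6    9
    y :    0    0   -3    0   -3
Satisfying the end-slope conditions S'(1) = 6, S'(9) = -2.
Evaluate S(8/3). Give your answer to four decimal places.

With M_i denoting the second derivative at x_i, h_i = 1, 2, 2, 3, and Δ_i = (y_(i+1) − y_i)/h_i = 0, -3/2, 3/2, -1:
  1·M_0 + 6·M_1 + 2·M_2 = 6(Δ_1 - Δ_0) = -9
  2·M_1 + 8·M_2 + 2·M_3 = 6(Δ_2 - Δ_1) = 18
  2·M_2 + 10·M_3 + 3·M_4 = 6(Δ_3 - Δ_2) = -15
Clamped end conditions give two more equations: 2h_0·M_0 + h_0·M_1 = 6(Δ_0 - S'(1)) = -36 and h_3·M_3 + 2h_3·M_4 = 6(S'(9) - Δ_3) = -6.
Solving: M_0 = -1945/106, M_1 = 37/53, M_2 = 547/212, M_3 = -107/53, M_4 = 1/106.
On [2, 4], S(t) = 0 - 599/212·(t - 2) + 37/106·(t - 2)² + 133/848·(t - 2)³.
With (t - 2) = 2/3: S(8/3) = -2407/1431.

-1.6820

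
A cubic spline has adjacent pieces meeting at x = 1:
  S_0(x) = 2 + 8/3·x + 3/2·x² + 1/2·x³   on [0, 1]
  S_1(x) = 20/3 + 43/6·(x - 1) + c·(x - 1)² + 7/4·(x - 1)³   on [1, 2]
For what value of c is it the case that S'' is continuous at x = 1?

S_0''(x) = 3 + 3·x, so S_0''(1) = 6. On the right, S_1''(1) = 2c, so c = 3.

3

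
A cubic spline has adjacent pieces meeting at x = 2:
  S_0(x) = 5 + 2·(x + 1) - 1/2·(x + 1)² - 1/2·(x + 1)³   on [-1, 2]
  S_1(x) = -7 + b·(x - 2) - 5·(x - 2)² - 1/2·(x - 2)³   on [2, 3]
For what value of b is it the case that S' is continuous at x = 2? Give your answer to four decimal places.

-14.5000

S_0'(x) = 2 - 1·(x + 1) - 3/2·(x + 1)², so S_0'(2) = -29/2. On the right, S_1'(2) = b, so b = -29/2.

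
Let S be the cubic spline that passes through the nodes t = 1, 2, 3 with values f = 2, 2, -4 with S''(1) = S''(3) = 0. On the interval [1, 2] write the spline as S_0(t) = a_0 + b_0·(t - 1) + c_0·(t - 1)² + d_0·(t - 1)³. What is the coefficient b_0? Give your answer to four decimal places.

Let M_i = S''(x_i). Step sizes h_i = 1, 1; slopes of the chords Δ_i = (y_(i+1) - y_i)/h_i = 0, -6.
  1·M_0 + 4·M_1 + 1·M_2 = 6(Δ_1 - Δ_0) = -36
Natural end conditions: M_0 = M_2 = 0.
Solving the tridiagonal system: M_0 = 0, M_1 = -9, M_2 = 0.
On [1, 2], with S_0(t) = a_0 + b_0·(t - 1) + c_0·(t - 1)² + d_0·(t - 1)³: c_0 = M_0/2 = 0, d_0 = (M_1 - M_0)/(6h_0) = -3/2, b_0 = Δ_0 - h_0(2M_0 + M_1)/6 = 3/2.

1.5000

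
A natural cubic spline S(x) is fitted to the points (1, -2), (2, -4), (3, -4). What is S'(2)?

Write σ_i for S''(x_i). With h_i = 1, 1 and divided differences Δ_i = -2, 0, the continuity of S' gives the tridiagonal system
  1·σ_0 + 4·σ_1 + 1·σ_2 = 6(Δ_1 - Δ_0) = 12
Natural end conditions: σ_0 = σ_2 = 0.
Solving: σ_0 = 0, σ_1 = 3, σ_2 = 0.
On [2, 3], S'(x) = b_1 + 2c_1·(x - 2) + 3d_1·(x - 2)² with b_1 = Δ_1 - h_1(2σ_1 + σ_2)/6 = -1, c_1 = σ_1/2 = 3/2, d_1 = (σ_2 - σ_1)/(6h_1) = -1/2. So S'(2) = -1.

-1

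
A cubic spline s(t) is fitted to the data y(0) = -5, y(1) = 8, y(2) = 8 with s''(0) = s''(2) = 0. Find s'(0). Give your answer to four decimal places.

Write M_i for s''(x_i). With h_i = 1, 1 and divided differences Δ_i = 13, 0, the continuity of s' gives the tridiagonal system
  1·M_0 + 4·M_1 + 1·M_2 = 6(Δ_1 - Δ_0) = -78
Natural end conditions: M_0 = M_2 = 0.
Solving the tridiagonal system: M_0 = 0, M_1 = -39/2, M_2 = 0.
On [0, 1], s'(t) = b_0 + 2c_0·t + 3d_0·t² with b_0 = Δ_0 - h_0(2M_0 + M_1)/6 = 65/4, c_0 = M_0/2 = 0, d_0 = (M_1 - M_0)/(6h_0) = -13/4. So s'(0) = 65/4.

16.2500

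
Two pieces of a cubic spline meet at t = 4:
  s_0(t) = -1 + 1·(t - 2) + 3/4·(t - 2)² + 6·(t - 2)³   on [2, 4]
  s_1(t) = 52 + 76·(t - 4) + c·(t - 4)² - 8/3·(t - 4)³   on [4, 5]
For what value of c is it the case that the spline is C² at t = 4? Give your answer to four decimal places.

36.7500

s_0''(t) = 3/2 + 36·(t - 2), so s_0''(4) = 147/2. On the right, s_1''(4) = 2c, so c = 147/4.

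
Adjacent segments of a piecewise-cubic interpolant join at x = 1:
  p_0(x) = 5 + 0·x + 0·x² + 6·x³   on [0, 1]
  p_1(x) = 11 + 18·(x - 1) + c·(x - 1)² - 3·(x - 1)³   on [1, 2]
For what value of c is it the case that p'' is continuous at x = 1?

18

p_0''(x) = 0 + 36·x, so p_0''(1) = 36. On the right, p_1''(1) = 2c, so c = 18.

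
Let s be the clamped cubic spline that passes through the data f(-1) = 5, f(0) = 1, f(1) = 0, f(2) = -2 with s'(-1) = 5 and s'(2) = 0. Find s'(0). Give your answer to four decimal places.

Put m_i = s'' at the i-th knot. Here h = (1, 1, 1) and Δ = (-4, -1, -2), so the interior equations h_(i-1)·m_(i-1) + 2(h_(i-1)+h_i)·m_i + h_i·m_(i+1) = 6(Δ_i − Δ_(i-1)) read
  1·m_0 + 4·m_1 + 1·m_2 = 6(Δ_1 - Δ_0) = 18
  1·m_1 + 4·m_2 + 1·m_3 = 6(Δ_2 - Δ_1) = -6
Clamped end conditions give two more equations: 2h_0·m_0 + h_0·m_1 = 6(Δ_0 - s'(-1)) = -54 and h_2·m_2 + 2h_2·m_3 = 6(s'(2) - Δ_2) = 12.
Forward elimination and back-substitution give m_0 = -518/15, m_1 = 226/15, m_2 = -116/15, m_3 = 148/15.
On [0, 1], s'(t) = b_1 + 2c_1·t + 3d_1·t² with b_1 = Δ_1 - h_1(2m_1 + m_2)/6 = -71/15, c_1 = m_1/2 = 113/15, d_1 = (m_2 - m_1)/(6h_1) = -19/5. So s'(0) = -71/15.

-4.7333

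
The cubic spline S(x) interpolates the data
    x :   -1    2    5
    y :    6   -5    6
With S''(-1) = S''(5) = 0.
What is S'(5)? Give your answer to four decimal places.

5.5000

With m_i denoting the second derivative at x_i, h_i = 3, 3, and Δ_i = (y_(i+1) − y_i)/h_i = -11/3, 11/3:
  3·m_0 + 12·m_1 + 3·m_2 = 6(Δ_1 - Δ_0) = 44
Natural end conditions: m_0 = m_2 = 0.
Forward elimination and back-substitution give m_0 = 0, m_1 = 11/3, m_2 = 0.
On [2, 5], S'(x) = b_1 + 2c_1·(x - 2) + 3d_1·(x - 2)² with b_1 = Δ_1 - h_1(2m_1 + m_2)/6 = 0, c_1 = m_1/2 = 11/6, d_1 = (m_2 - m_1)/(6h_1) = -11/54. So S'(5) = 11/2.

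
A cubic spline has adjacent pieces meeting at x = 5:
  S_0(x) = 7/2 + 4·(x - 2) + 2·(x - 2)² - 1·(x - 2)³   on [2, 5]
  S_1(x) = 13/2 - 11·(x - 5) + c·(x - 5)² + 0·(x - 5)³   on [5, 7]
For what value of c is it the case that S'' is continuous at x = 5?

-7

S_0''(x) = 4 - 6·(x - 2), so S_0''(5) = -14. On the right, S_1''(5) = 2c, so c = -7.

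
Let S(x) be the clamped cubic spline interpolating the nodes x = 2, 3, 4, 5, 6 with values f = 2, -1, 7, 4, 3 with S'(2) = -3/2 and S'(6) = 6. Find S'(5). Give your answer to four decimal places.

-5.5982

Write m_i for S''(x_i). With h_i = 1, 1, 1, 1 and divided differences Δ_i = -3, 8, -3, -1, the continuity of S' gives the tridiagonal system
  1·m_0 + 4·m_1 + 1·m_2 = 6(Δ_1 - Δ_0) = 66
  1·m_1 + 4·m_2 + 1·m_3 = 6(Δ_2 - Δ_1) = -66
  1·m_2 + 4·m_3 + 1·m_4 = 6(Δ_3 - Δ_2) = 12
Clamped end conditions give two more equations: 2h_0·m_0 + h_0·m_1 = 6(Δ_0 - S'(2)) = -9 and h_3·m_3 + 2h_3·m_4 = 6(S'(6) - Δ_3) = 42.
Forward elimination and back-substitution give m_0 = -1011/56, m_1 = 759/28, m_2 = -195/8, m_3 = 123/28, m_4 = 1053/56.
On [5, 6], S'(x) = b_3 + 2c_3·(x - 5) + 3d_3·(x - 5)² with b_3 = Δ_3 - h_3(2m_3 + m_4)/6 = -627/112, c_3 = m_3/2 = 123/56, d_3 = (m_4 - m_3)/(6h_3) = 269/112. So S'(5) = -627/112.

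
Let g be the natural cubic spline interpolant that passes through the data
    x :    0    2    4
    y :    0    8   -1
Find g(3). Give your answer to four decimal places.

Let M_i = g''(x_i). Step sizes h_i = 2, 2; slopes of the chords Δ_i = (y_(i+1) - y_i)/h_i = 4, -9/2.
  2·M_0 + 8·M_1 + 2·M_2 = 6(Δ_1 - Δ_0) = -51
Natural end conditions: M_0 = M_2 = 0.
Solving the tridiagonal system: M_0 = 0, M_1 = -51/8, M_2 = 0.
On [2, 4], g(x) = 8 - 1/4·(x - 2) - 51/16·(x - 2)² + 17/32·(x - 2)³.
With (x - 2) = 1: g(3) = 163/32.

5.0938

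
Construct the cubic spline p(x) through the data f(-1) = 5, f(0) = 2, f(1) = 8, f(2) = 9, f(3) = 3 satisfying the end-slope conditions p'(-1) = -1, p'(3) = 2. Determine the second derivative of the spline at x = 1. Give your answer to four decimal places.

Put σ_i = p'' at the i-th knot. Here h = (1, 1, 1, 1) and Δ = (-3, 6, 1, -6), so the interior equations h_(i-1)·σ_(i-1) + 2(h_(i-1)+h_i)·σ_i + h_i·σ_(i+1) = 6(Δ_i − Δ_(i-1)) read
  1·σ_0 + 4·σ_1 + 1·σ_2 = 6(Δ_1 - Δ_0) = 54
  1·σ_1 + 4·σ_2 + 1·σ_3 = 6(Δ_2 - Δ_1) = -30
  1·σ_2 + 4·σ_3 + 1·σ_4 = 6(Δ_3 - Δ_2) = -42
Clamped end conditions give two more equations: 2h_0·σ_0 + h_0·σ_1 = 6(Δ_0 - p'(-1)) = -12 and h_3·σ_3 + 2h_3·σ_4 = 6(p'(3) - Δ_3) = 48.
Solving: σ_0 = -63/4, σ_1 = 39/2, σ_2 = -33/4, σ_3 = -33/2, σ_4 = 129/4.

-8.2500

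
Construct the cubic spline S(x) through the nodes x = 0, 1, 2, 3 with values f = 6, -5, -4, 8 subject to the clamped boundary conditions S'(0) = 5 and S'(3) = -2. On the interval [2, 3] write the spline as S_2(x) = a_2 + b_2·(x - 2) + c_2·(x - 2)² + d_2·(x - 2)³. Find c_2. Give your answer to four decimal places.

11.4667

Put m_i = S'' at the i-th knot. Here h = (1, 1, 1) and Δ = (-11, 1, 12), so the interior equations h_(i-1)·m_(i-1) + 2(h_(i-1)+h_i)·m_i + h_i·m_(i+1) = 6(Δ_i − Δ_(i-1)) read
  1·m_0 + 4·m_1 + 1·m_2 = 6(Δ_1 - Δ_0) = 72
  1·m_1 + 4·m_2 + 1·m_3 = 6(Δ_2 - Δ_1) = 66
Clamped end conditions give two more equations: 2h_0·m_0 + h_0·m_1 = 6(Δ_0 - S'(0)) = -96 and h_2·m_2 + 2h_2·m_3 = 6(S'(3) - Δ_2) = -84.
Hence m_0 = -928/15, m_1 = 416/15, m_2 = 344/15, m_3 = -802/15.
On [2, 3], with S_2(x) = a_2 + b_2·(x - 2) + c_2·(x - 2)² + d_2·(x - 2)³: c_2 = m_2/2 = 172/15, d_2 = (m_3 - m_2)/(6h_2) = -191/15, b_2 = Δ_2 - h_2(2m_2 + m_3)/6 = 199/15.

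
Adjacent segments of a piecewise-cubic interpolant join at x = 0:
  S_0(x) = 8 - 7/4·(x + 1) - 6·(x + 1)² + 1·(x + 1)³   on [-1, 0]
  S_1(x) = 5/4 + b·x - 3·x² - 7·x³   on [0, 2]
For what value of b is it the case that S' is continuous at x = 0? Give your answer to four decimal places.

S_0'(x) = -7/4 - 12·(x + 1) + 3·(x + 1)², so S_0'(0) = -43/4. On the right, S_1'(0) = b, so b = -43/4.

-10.7500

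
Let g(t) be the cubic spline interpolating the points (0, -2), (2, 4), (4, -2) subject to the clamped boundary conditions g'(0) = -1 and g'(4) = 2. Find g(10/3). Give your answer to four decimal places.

-1.0741

Put M_i = g'' at the i-th knot. Here h = (2, 2) and Δ = (3, -3), so the interior equations h_(i-1)·M_(i-1) + 2(h_(i-1)+h_i)·M_i + h_i·M_(i+1) = 6(Δ_i − Δ_(i-1)) read
  2·M_0 + 8·M_1 + 2·M_2 = 6(Δ_1 - Δ_0) = -36
Clamped end conditions give two more equations: 2h_0·M_0 + h_0·M_1 = 6(Δ_0 - g'(0)) = 24 and h_1·M_1 + 2h_1·M_2 = 6(g'(4) - Δ_1) = 30.
Solving: M_0 = 45/4, M_1 = -21/2, M_2 = 51/4.
On [2, 4], g(t) = 4 - 1/4·(t - 2) - 21/4·(t - 2)² + 31/16·(t - 2)³.
With (t - 2) = 4/3: g(10/3) = -29/27.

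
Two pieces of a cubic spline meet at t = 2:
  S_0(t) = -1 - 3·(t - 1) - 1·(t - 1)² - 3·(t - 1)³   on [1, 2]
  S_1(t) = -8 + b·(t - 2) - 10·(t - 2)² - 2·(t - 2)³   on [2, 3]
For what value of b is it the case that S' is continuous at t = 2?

-14

S_0'(t) = -3 - 2·(t - 1) - 9·(t - 1)², so S_0'(2) = -14. On the right, S_1'(2) = b, so b = -14.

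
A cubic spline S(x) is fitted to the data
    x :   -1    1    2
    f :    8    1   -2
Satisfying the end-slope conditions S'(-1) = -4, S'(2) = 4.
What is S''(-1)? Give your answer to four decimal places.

Let M_i = S''(x_i). Step sizes h_i = 2, 1; slopes of the chords Δ_i = (y_(i+1) - y_i)/h_i = -7/2, -3.
  2·M_0 + 6·M_1 + 1·M_2 = 6(Δ_1 - Δ_0) = 3
Clamped end conditions give two more equations: 2h_0·M_0 + h_0·M_1 = 6(Δ_0 - S'(-1)) = 3 and h_1·M_1 + 2h_1·M_2 = 6(S'(2) - Δ_1) = 42.
Hence M_0 = 35/12, M_1 = -13/3, M_2 = 139/6.

2.9167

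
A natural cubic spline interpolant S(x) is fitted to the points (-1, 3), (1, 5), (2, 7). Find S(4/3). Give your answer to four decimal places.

5.6049

Write m_i for S''(x_i). With h_i = 2, 1 and divided differences Δ_i = 1, 2, the continuity of S' gives the tridiagonal system
  2·m_0 + 6·m_1 + 1·m_2 = 6(Δ_1 - Δ_0) = 6
Natural end conditions: m_0 = m_2 = 0.
Solving: m_0 = 0, m_1 = 1, m_2 = 0.
On [1, 2], S(x) = 5 + 5/3·(x - 1) + 1/2·(x - 1)² - 1/6·(x - 1)³.
With (x - 1) = 1/3: S(4/3) = 454/81.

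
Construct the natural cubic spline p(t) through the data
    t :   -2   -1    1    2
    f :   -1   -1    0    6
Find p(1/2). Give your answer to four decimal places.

Put σ_i = p'' at the i-th knot. Here h = (1, 2, 1) and Δ = (0, 1/2, 6), so the interior equations h_(i-1)·σ_(i-1) + 2(h_(i-1)+h_i)·σ_i + h_i·σ_(i+1) = 6(Δ_i − Δ_(i-1)) read
  1·σ_0 + 6·σ_1 + 2·σ_2 = 6(Δ_1 - Δ_0) = 3
  2·σ_1 + 6·σ_2 + 1·σ_3 = 6(Δ_2 - Δ_1) = 33
Natural end conditions: σ_0 = σ_3 = 0.
Forward elimination and back-substitution give σ_0 = 0, σ_1 = -3/2, σ_2 = 6, σ_3 = 0.
On [-1, 1], p(t) = -1 - 1/2·(t + 1) - 3/4·(t + 1)² + 5/8·(t + 1)³.
With (t + 1) = 3/2: p(1/2) = -85/64.

-1.3281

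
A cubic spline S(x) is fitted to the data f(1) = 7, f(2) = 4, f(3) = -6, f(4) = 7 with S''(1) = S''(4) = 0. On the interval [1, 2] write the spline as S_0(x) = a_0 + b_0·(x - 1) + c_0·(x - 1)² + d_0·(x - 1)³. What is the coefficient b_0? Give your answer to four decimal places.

0.4000

Let σ_i = S''(x_i). Step sizes h_i = 1, 1, 1; slopes of the chords Δ_i = (y_(i+1) - y_i)/h_i = -3, -10, 13.
  1·σ_0 + 4·σ_1 + 1·σ_2 = 6(Δ_1 - Δ_0) = -42
  1·σ_1 + 4·σ_2 + 1·σ_3 = 6(Δ_2 - Δ_1) = 138
Natural end conditions: σ_0 = σ_3 = 0.
Solving the tridiagonal system: σ_0 = 0, σ_1 = -102/5, σ_2 = 198/5, σ_3 = 0.
On [1, 2], with S_0(x) = a_0 + b_0·(x - 1) + c_0·(x - 1)² + d_0·(x - 1)³: c_0 = σ_0/2 = 0, d_0 = (σ_1 - σ_0)/(6h_0) = -17/5, b_0 = Δ_0 - h_0(2σ_0 + σ_1)/6 = 2/5.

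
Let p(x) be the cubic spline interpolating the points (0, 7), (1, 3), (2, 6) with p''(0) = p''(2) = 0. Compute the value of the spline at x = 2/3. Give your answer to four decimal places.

Let σ_i = p''(x_i). Step sizes h_i = 1, 1; slopes of the chords Δ_i = (y_(i+1) - y_i)/h_i = -4, 3.
  1·σ_0 + 4·σ_1 + 1·σ_2 = 6(Δ_1 - Δ_0) = 42
Natural end conditions: σ_0 = σ_2 = 0.
Solving the tridiagonal system: σ_0 = 0, σ_1 = 21/2, σ_2 = 0.
On [0, 1], p(x) = 7 - 23/4·x + 0·x² + 7/4·x³.
With x = 2/3: p(2/3) = 199/54.

3.6852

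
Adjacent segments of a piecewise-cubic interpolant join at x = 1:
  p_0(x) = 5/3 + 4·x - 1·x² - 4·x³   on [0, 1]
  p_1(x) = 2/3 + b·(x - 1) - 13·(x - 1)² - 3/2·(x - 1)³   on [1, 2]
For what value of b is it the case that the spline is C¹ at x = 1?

p_0'(x) = 4 - 2·x - 12·x², so p_0'(1) = -10. On the right, p_1'(1) = b, so b = -10.

-10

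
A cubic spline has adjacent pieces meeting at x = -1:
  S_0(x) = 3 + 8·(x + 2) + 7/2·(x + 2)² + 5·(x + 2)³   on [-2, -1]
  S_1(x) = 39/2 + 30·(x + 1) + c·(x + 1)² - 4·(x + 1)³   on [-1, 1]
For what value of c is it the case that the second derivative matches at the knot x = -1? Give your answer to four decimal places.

18.5000

S_0''(x) = 7 + 30·(x + 2), so S_0''(-1) = 37. On the right, S_1''(-1) = 2c, so c = 37/2.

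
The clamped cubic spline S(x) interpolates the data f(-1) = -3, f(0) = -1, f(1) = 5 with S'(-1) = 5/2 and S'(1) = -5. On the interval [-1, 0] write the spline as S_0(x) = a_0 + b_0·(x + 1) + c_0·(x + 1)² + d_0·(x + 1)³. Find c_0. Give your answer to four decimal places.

Put M_i = S'' at the i-th knot. Here h = (1, 1) and Δ = (2, 6), so the interior equations h_(i-1)·M_(i-1) + 2(h_(i-1)+h_i)·M_i + h_i·M_(i+1) = 6(Δ_i − Δ_(i-1)) read
  1·M_0 + 4·M_1 + 1·M_2 = 6(Δ_1 - Δ_0) = 24
Clamped end conditions give two more equations: 2h_0·M_0 + h_0·M_1 = 6(Δ_0 - S'(-1)) = -3 and h_1·M_1 + 2h_1·M_2 = 6(S'(1) - Δ_1) = -66.
Solving: M_0 = -45/4, M_1 = 39/2, M_2 = -171/4.
On [-1, 0], with S_0(x) = a_0 + b_0·(x + 1) + c_0·(x + 1)² + d_0·(x + 1)³: c_0 = M_0/2 = -45/8, d_0 = (M_1 - M_0)/(6h_0) = 41/8, b_0 = Δ_0 - h_0(2M_0 + M_1)/6 = 5/2.

-5.6250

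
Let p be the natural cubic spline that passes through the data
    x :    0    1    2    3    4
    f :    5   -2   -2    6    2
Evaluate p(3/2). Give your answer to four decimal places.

-3.3996

Write m_i for p''(x_i). With h_i = 1, 1, 1, 1 and divided differences Δ_i = -7, 0, 8, -4, the continuity of p' gives the tridiagonal system
  1·m_0 + 4·m_1 + 1·m_2 = 6(Δ_1 - Δ_0) = 42
  1·m_1 + 4·m_2 + 1·m_3 = 6(Δ_2 - Δ_1) = 48
  1·m_2 + 4·m_3 + 1·m_4 = 6(Δ_3 - Δ_2) = -72
Natural end conditions: m_0 = m_4 = 0.
Forward elimination and back-substitution give m_0 = 0, m_1 = 183/28, m_2 = 111/7, m_3 = -615/28, m_4 = 0.
On [1, 2], p(x) = -2 - 135/28·(x - 1) + 183/56·(x - 1)² + 87/56·(x - 1)³.
With (x - 1) = 1/2: p(3/2) = -1523/448.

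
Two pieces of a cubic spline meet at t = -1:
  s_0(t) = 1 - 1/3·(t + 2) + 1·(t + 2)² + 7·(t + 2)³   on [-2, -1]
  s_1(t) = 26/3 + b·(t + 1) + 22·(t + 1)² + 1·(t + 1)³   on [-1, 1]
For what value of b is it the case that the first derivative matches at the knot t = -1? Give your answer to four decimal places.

22.6667

s_0'(t) = -1/3 + 2·(t + 2) + 21·(t + 2)², so s_0'(-1) = 68/3. On the right, s_1'(-1) = b, so b = 68/3.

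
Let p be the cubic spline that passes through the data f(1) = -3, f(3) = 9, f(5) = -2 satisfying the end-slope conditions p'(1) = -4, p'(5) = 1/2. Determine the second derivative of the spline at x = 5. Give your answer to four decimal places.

18.7500

Write m_i for p''(x_i). With h_i = 2, 2 and divided differences Δ_i = 6, -11/2, the continuity of p' gives the tridiagonal system
  2·m_0 + 8·m_1 + 2·m_2 = 6(Δ_1 - Δ_0) = -69
Clamped end conditions give two more equations: 2h_0·m_0 + h_0·m_1 = 6(Δ_0 - p'(1)) = 60 and h_1·m_1 + 2h_1·m_2 = 6(p'(5) - Δ_1) = 36.
Solving: m_0 = 99/4, m_1 = -39/2, m_2 = 75/4.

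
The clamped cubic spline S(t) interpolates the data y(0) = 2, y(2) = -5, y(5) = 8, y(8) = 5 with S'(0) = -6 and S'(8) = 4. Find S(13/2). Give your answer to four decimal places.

5.4688

Put M_i = S'' at the i-th knot. Here h = (2, 3, 3) and Δ = (-7/2, 13/3, -1), so the interior equations h_(i-1)·M_(i-1) + 2(h_(i-1)+h_i)·M_i + h_i·M_(i+1) = 6(Δ_i − Δ_(i-1)) read
  2·M_0 + 10·M_1 + 3·M_2 = 6(Δ_1 - Δ_0) = 47
  3·M_1 + 12·M_2 + 3·M_3 = 6(Δ_2 - Δ_1) = -32
Clamped end conditions give two more equations: 2h_0·M_0 + h_0·M_1 = 6(Δ_0 - S'(0)) = 15 and h_2·M_2 + 2h_2·M_3 = 6(S'(8) - Δ_2) = 30.
Hence M_0 = 1/2, M_1 = 13/2, M_2 = -19/3, M_3 = 49/6.
On [5, 8], S(t) = 8 + 5/4·(t - 5) - 19/6·(t - 5)² + 29/36·(t - 5)³.
With (t - 5) = 3/2: S(13/2) = 175/32.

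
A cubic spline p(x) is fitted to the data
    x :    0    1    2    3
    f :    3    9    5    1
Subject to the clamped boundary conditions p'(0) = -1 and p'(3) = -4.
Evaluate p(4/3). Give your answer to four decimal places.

With M_i denoting the second derivative at x_i, h_i = 1, 1, 1, and Δ_i = (y_(i+1) − y_i)/h_i = 6, -4, -4:
  1·M_0 + 4·M_1 + 1·M_2 = 6(Δ_1 - Δ_0) = -60
  1·M_1 + 4·M_2 + 1·M_3 = 6(Δ_2 - Δ_1) = 0
Clamped end conditions give two more equations: 2h_0·M_0 + h_0·M_1 = 6(Δ_0 - p'(0)) = 42 and h_2·M_2 + 2h_2·M_3 = 6(p'(3) - Δ_2) = 0.
Solving: M_0 = 168/5, M_1 = -126/5, M_2 = 36/5, M_3 = -18/5.
On [1, 2], p(x) = 9 + 16/5·(x - 1) - 63/5·(x - 1)² + 27/5·(x - 1)³.
With (x - 1) = 1/3: p(4/3) = 133/15.

8.8667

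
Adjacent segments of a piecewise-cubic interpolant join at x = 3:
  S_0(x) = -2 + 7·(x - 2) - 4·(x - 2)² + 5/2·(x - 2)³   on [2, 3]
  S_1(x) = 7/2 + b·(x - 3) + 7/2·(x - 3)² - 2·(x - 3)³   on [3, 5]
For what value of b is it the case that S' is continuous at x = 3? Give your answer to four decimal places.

S_0'(x) = 7 - 8·(x - 2) + 15/2·(x - 2)², so S_0'(3) = 13/2. On the right, S_1'(3) = b, so b = 13/2.

6.5000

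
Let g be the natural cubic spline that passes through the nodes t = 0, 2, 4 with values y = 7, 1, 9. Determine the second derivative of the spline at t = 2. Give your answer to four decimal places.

Write M_i for g''(x_i). With h_i = 2, 2 and divided differences Δ_i = -3, 4, the continuity of g' gives the tridiagonal system
  2·M_0 + 8·M_1 + 2·M_2 = 6(Δ_1 - Δ_0) = 42
Natural end conditions: M_0 = M_2 = 0.
Forward elimination and back-substitution give M_0 = 0, M_1 = 21/4, M_2 = 0.

5.2500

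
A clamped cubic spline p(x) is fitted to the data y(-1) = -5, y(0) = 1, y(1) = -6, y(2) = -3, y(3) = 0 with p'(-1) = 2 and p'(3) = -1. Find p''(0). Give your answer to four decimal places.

Let σ_i = p''(x_i). Step sizes h_i = 1, 1, 1, 1; slopes of the chords Δ_i = (y_(i+1) - y_i)/h_i = 6, -7, 3, 3.
  1·σ_0 + 4·σ_1 + 1·σ_2 = 6(Δ_1 - Δ_0) = -78
  1·σ_1 + 4·σ_2 + 1·σ_3 = 6(Δ_2 - Δ_1) = 60
  1·σ_2 + 4·σ_3 + 1·σ_4 = 6(Δ_3 - Δ_2) = 0
Clamped end conditions give two more equations: 2h_0·σ_0 + h_0·σ_1 = 6(Δ_0 - p'(-1)) = 24 and h_3·σ_3 + 2h_3·σ_4 = 6(p'(3) - Δ_3) = -24.
Hence σ_0 = 198/7, σ_1 = -228/7, σ_2 = 24, σ_3 = -24/7, σ_4 = -72/7.

-32.5714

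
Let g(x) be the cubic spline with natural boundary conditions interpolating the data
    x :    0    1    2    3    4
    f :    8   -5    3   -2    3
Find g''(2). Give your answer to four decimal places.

-35.5714

Let M_i = g''(x_i). Step sizes h_i = 1, 1, 1, 1; slopes of the chords Δ_i = (y_(i+1) - y_i)/h_i = -13, 8, -5, 5.
  1·M_0 + 4·M_1 + 1·M_2 = 6(Δ_1 - Δ_0) = 126
  1·M_1 + 4·M_2 + 1·M_3 = 6(Δ_2 - Δ_1) = -78
  1·M_2 + 4·M_3 + 1·M_4 = 6(Δ_3 - Δ_2) = 60
Natural end conditions: M_0 = M_4 = 0.
Solving the tridiagonal system: M_0 = 0, M_1 = 1131/28, M_2 = -249/7, M_3 = 669/28, M_4 = 0.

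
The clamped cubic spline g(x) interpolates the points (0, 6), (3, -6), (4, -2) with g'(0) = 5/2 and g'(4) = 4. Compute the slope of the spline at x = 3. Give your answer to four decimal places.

With M_i denoting the second derivative at x_i, h_i = 3, 1, and Δ_i = (y_(i+1) − y_i)/h_i = -4, 4:
  3·M_0 + 8·M_1 + 1·M_2 = 6(Δ_1 - Δ_0) = 48
Clamped end conditions give two more equations: 2h_0·M_0 + h_0·M_1 = 6(Δ_0 - g'(0)) = -39 and h_1·M_1 + 2h_1·M_2 = 6(g'(4) - Δ_1) = 0.
Solving the tridiagonal system: M_0 = -97/8, M_1 = 45/4, M_2 = -45/8.
On [3, 4], g'(x) = b_1 + 2c_1·(x - 3) + 3d_1·(x - 3)² with b_1 = Δ_1 - h_1(2M_1 + M_2)/6 = 19/16, c_1 = M_1/2 = 45/8, d_1 = (M_2 - M_1)/(6h_1) = -45/16. So g'(3) = 19/16.

1.1875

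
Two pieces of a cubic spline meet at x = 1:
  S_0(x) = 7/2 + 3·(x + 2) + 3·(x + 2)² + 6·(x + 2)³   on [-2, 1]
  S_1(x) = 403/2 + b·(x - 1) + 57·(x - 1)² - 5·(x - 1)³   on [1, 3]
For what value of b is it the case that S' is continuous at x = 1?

S_0'(x) = 3 + 6·(x + 2) + 18·(x + 2)², so S_0'(1) = 183. On the right, S_1'(1) = b, so b = 183.

183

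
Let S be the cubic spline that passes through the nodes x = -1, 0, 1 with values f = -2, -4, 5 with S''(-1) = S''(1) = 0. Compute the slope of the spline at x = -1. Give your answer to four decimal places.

-4.7500

Write M_i for S''(x_i). With h_i = 1, 1 and divided differences Δ_i = -2, 9, the continuity of S' gives the tridiagonal system
  1·M_0 + 4·M_1 + 1·M_2 = 6(Δ_1 - Δ_0) = 66
Natural end conditions: M_0 = M_2 = 0.
Forward elimination and back-substitution give M_0 = 0, M_1 = 33/2, M_2 = 0.
On [-1, 0], S'(x) = b_0 + 2c_0·(x + 1) + 3d_0·(x + 1)² with b_0 = Δ_0 - h_0(2M_0 + M_1)/6 = -19/4, c_0 = M_0/2 = 0, d_0 = (M_1 - M_0)/(6h_0) = 11/4. So S'(-1) = -19/4.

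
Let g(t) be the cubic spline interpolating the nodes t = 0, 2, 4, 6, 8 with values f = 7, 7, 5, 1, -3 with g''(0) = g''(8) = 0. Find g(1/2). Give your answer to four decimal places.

7.0921

Put σ_i = g'' at the i-th knot. Here h = (2, 2, 2, 2) and Δ = (0, -1, -2, -2), so the interior equations h_(i-1)·σ_(i-1) + 2(h_(i-1)+h_i)·σ_i + h_i·σ_(i+1) = 6(Δ_i − Δ_(i-1)) read
  2·σ_0 + 8·σ_1 + 2·σ_2 = 6(Δ_1 - Δ_0) = -6
  2·σ_1 + 8·σ_2 + 2·σ_3 = 6(Δ_2 - Δ_1) = -6
  2·σ_2 + 8·σ_3 + 2·σ_4 = 6(Δ_3 - Δ_2) = 0
Natural end conditions: σ_0 = σ_4 = 0.
Solving the tridiagonal system: σ_0 = 0, σ_1 = -33/56, σ_2 = -9/14, σ_3 = 9/56, σ_4 = 0.
On [0, 2], g(t) = 7 + 11/56·t + 0·t² - 11/224·t³.
With t = 1/2: g(1/2) = 12709/1792.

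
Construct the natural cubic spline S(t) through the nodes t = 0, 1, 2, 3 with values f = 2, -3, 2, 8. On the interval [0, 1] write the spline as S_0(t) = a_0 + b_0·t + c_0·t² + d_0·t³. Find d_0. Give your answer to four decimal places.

2.6000

Write M_i for S''(x_i). With h_i = 1, 1, 1 and divided differences Δ_i = -5, 5, 6, the continuity of S' gives the tridiagonal system
  1·M_0 + 4·M_1 + 1·M_2 = 6(Δ_1 - Δ_0) = 60
  1·M_1 + 4·M_2 + 1·M_3 = 6(Δ_2 - Δ_1) = 6
Natural end conditions: M_0 = M_3 = 0.
Forward elimination and back-substitution give M_0 = 0, M_1 = 78/5, M_2 = -12/5, M_3 = 0.
On [0, 1], with S_0(t) = a_0 + b_0·t + c_0·t² + d_0·t³: c_0 = M_0/2 = 0, d_0 = (M_1 - M_0)/(6h_0) = 13/5, b_0 = Δ_0 - h_0(2M_0 + M_1)/6 = -38/5.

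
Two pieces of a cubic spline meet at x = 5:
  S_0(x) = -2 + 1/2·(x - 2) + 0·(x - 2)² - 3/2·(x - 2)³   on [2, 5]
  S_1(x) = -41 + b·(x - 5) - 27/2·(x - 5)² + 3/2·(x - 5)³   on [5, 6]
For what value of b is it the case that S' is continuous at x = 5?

S_0'(x) = 1/2 + 0·(x - 2) - 9/2·(x - 2)², so S_0'(5) = -40. On the right, S_1'(5) = b, so b = -40.

-40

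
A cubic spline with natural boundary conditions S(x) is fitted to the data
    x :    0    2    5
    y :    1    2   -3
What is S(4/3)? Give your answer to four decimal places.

Let m_i = S''(x_i). Step sizes h_i = 2, 3; slopes of the chords Δ_i = (y_(i+1) - y_i)/h_i = 1/2, -5/3.
  2·m_0 + 10·m_1 + 3·m_2 = 6(Δ_1 - Δ_0) = -13
Natural end conditions: m_0 = m_2 = 0.
Forward elimination and back-substitution give m_0 = 0, m_1 = -13/10, m_2 = 0.
On [0, 2], S(x) = 1 + 14/15·x + 0·x² - 13/120·x³.
With x = 4/3: S(4/3) = 161/81.

1.9877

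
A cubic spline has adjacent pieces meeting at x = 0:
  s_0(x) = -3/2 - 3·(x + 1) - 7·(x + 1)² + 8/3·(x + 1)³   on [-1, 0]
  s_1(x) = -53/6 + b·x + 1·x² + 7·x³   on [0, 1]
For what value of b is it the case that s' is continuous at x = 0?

-9

s_0'(x) = -3 - 14·(x + 1) + 8·(x + 1)², so s_0'(0) = -9. On the right, s_1'(0) = b, so b = -9.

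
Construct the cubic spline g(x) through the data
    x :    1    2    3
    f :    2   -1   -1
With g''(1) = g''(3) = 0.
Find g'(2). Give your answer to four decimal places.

With M_i denoting the second derivative at x_i, h_i = 1, 1, and Δ_i = (y_(i+1) − y_i)/h_i = -3, 0:
  1·M_0 + 4·M_1 + 1·M_2 = 6(Δ_1 - Δ_0) = 18
Natural end conditions: M_0 = M_2 = 0.
Hence M_0 = 0, M_1 = 9/2, M_2 = 0.
On [2, 3], g'(x) = b_1 + 2c_1·(x - 2) + 3d_1·(x - 2)² with b_1 = Δ_1 - h_1(2M_1 + M_2)/6 = -3/2, c_1 = M_1/2 = 9/4, d_1 = (M_2 - M_1)/(6h_1) = -3/4. So g'(2) = -3/2.

-1.5000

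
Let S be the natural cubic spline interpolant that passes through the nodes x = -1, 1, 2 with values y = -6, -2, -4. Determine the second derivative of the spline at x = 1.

Let m_i = S''(x_i). Step sizes h_i = 2, 1; slopes of the chords Δ_i = (y_(i+1) - y_i)/h_i = 2, -2.
  2·m_0 + 6·m_1 + 1·m_2 = 6(Δ_1 - Δ_0) = -24
Natural end conditions: m_0 = m_2 = 0.
Solving the tridiagonal system: m_0 = 0, m_1 = -4, m_2 = 0.

-4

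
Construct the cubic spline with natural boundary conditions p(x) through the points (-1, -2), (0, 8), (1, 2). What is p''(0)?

Put M_i = p'' at the i-th knot. Here h = (1, 1) and Δ = (10, -6), so the interior equations h_(i-1)·M_(i-1) + 2(h_(i-1)+h_i)·M_i + h_i·M_(i+1) = 6(Δ_i − Δ_(i-1)) read
  1·M_0 + 4·M_1 + 1·M_2 = 6(Δ_1 - Δ_0) = -96
Natural end conditions: M_0 = M_2 = 0.
Hence M_0 = 0, M_1 = -24, M_2 = 0.

-24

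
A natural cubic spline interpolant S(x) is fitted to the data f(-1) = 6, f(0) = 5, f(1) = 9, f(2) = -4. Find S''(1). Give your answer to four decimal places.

-29.2000

Let M_i = S''(x_i). Step sizes h_i = 1, 1, 1; slopes of the chords Δ_i = (y_(i+1) - y_i)/h_i = -1, 4, -13.
  1·M_0 + 4·M_1 + 1·M_2 = 6(Δ_1 - Δ_0) = 30
  1·M_1 + 4·M_2 + 1·M_3 = 6(Δ_2 - Δ_1) = -102
Natural end conditions: M_0 = M_3 = 0.
Solving: M_0 = 0, M_1 = 74/5, M_2 = -146/5, M_3 = 0.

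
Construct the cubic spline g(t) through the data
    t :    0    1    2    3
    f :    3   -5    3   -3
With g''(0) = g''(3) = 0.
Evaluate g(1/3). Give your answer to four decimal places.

-1.2074

Put m_i = g'' at the i-th knot. Here h = (1, 1, 1) and Δ = (-8, 8, -6), so the interior equations h_(i-1)·m_(i-1) + 2(h_(i-1)+h_i)·m_i + h_i·m_(i+1) = 6(Δ_i − Δ_(i-1)) read
  1·m_0 + 4·m_1 + 1·m_2 = 6(Δ_1 - Δ_0) = 96
  1·m_1 + 4·m_2 + 1·m_3 = 6(Δ_2 - Δ_1) = -84
Natural end conditions: m_0 = m_3 = 0.
Forward elimination and back-substitution give m_0 = 0, m_1 = 156/5, m_2 = -144/5, m_3 = 0.
On [0, 1], g(t) = 3 - 66/5·t + 0·t² + 26/5·t³.
With t = 1/3: g(1/3) = -163/135.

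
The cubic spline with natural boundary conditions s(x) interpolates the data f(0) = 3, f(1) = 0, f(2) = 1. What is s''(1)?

Write M_i for s''(x_i). With h_i = 1, 1 and divided differences Δ_i = -3, 1, the continuity of s' gives the tridiagonal system
  1·M_0 + 4·M_1 + 1·M_2 = 6(Δ_1 - Δ_0) = 24
Natural end conditions: M_0 = M_2 = 0.
Hence M_0 = 0, M_1 = 6, M_2 = 0.

6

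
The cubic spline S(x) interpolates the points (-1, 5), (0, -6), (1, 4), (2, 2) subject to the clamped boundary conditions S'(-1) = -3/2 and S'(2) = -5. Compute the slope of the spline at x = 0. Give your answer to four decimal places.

-2.3333

Put σ_i = S'' at the i-th knot. Here h = (1, 1, 1) and Δ = (-11, 10, -2), so the interior equations h_(i-1)·σ_(i-1) + 2(h_(i-1)+h_i)·σ_i + h_i·σ_(i+1) = 6(Δ_i − Δ_(i-1)) read
  1·σ_0 + 4·σ_1 + 1·σ_2 = 6(Δ_1 - Δ_0) = 126
  1·σ_1 + 4·σ_2 + 1·σ_3 = 6(Δ_2 - Δ_1) = -72
Clamped end conditions give two more equations: 2h_0·σ_0 + h_0·σ_1 = 6(Δ_0 - S'(-1)) = -57 and h_2·σ_2 + 2h_2·σ_3 = 6(S'(2) - Δ_2) = -18.
Hence σ_0 = -166/3, σ_1 = 161/3, σ_2 = -100/3, σ_3 = 23/3.
On [0, 1], S'(x) = b_1 + 2c_1·x + 3d_1·x² with b_1 = Δ_1 - h_1(2σ_1 + σ_2)/6 = -7/3, c_1 = σ_1/2 = 161/6, d_1 = (σ_2 - σ_1)/(6h_1) = -29/2. So S'(0) = -7/3.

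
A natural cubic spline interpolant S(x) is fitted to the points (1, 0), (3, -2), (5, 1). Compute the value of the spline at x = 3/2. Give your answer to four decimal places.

-0.7930

Write M_i for S''(x_i). With h_i = 2, 2 and divided differences Δ_i = -1, 3/2, the continuity of S' gives the tridiagonal system
  2·M_0 + 8·M_1 + 2·M_2 = 6(Δ_1 - Δ_0) = 15
Natural end conditions: M_0 = M_2 = 0.
Solving the tridiagonal system: M_0 = 0, M_1 = 15/8, M_2 = 0.
On [1, 3], S(x) = 0 - 13/8·(x - 1) + 0·(x - 1)² + 5/32·(x - 1)³.
With (x - 1) = 1/2: S(3/2) = -203/256.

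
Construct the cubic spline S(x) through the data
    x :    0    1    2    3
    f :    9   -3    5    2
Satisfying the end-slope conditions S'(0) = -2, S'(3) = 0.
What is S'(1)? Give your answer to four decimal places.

Write σ_i for S''(x_i). With h_i = 1, 1, 1 and divided differences Δ_i = -12, 8, -3, the continuity of S' gives the tridiagonal system
  1·σ_0 + 4·σ_1 + 1·σ_2 = 6(Δ_1 - Δ_0) = 120
  1·σ_1 + 4·σ_2 + 1·σ_3 = 6(Δ_2 - Δ_1) = -66
Clamped end conditions give two more equations: 2h_0·σ_0 + h_0·σ_1 = 6(Δ_0 - S'(0)) = -60 and h_2·σ_2 + 2h_2·σ_3 = 6(S'(3) - Δ_2) = 18.
Hence σ_0 = -170/3, σ_1 = 160/3, σ_2 = -110/3, σ_3 = 82/3.
On [1, 2], S'(x) = b_1 + 2c_1·(x - 1) + 3d_1·(x - 1)² with b_1 = Δ_1 - h_1(2σ_1 + σ_2)/6 = -11/3, c_1 = σ_1/2 = 80/3, d_1 = (σ_2 - σ_1)/(6h_1) = -15. So S'(1) = -11/3.

-3.6667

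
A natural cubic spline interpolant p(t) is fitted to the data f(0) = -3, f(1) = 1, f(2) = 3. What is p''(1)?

-3

Write M_i for p''(x_i). With h_i = 1, 1 and divided differences Δ_i = 4, 2, the continuity of p' gives the tridiagonal system
  1·M_0 + 4·M_1 + 1·M_2 = 6(Δ_1 - Δ_0) = -12
Natural end conditions: M_0 = M_2 = 0.
Hence M_0 = 0, M_1 = -3, M_2 = 0.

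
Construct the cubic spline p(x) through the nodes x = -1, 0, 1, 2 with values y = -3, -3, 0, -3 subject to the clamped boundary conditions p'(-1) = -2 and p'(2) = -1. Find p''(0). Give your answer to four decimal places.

Write M_i for p''(x_i). With h_i = 1, 1, 1 and divided differences Δ_i = 0, 3, -3, the continuity of p' gives the tridiagonal system
  1·M_0 + 4·M_1 + 1·M_2 = 6(Δ_1 - Δ_0) = 18
  1·M_1 + 4·M_2 + 1·M_3 = 6(Δ_2 - Δ_1) = -36
Clamped end conditions give two more equations: 2h_0·M_0 + h_0·M_1 = 6(Δ_0 - p'(-1)) = 12 and h_2·M_2 + 2h_2·M_3 = 6(p'(2) - Δ_2) = 12.
Solving the tridiagonal system: M_0 = 34/15, M_1 = 112/15, M_2 = -212/15, M_3 = 196/15.

7.4667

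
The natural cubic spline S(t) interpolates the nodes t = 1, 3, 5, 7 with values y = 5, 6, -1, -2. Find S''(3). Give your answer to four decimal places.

-3.8000

Write M_i for S''(x_i). With h_i = 2, 2, 2 and divided differences Δ_i = 1/2, -7/2, -1/2, the continuity of S' gives the tridiagonal system
  2·M_0 + 8·M_1 + 2·M_2 = 6(Δ_1 - Δ_0) = -24
  2·M_1 + 8·M_2 + 2·M_3 = 6(Δ_2 - Δ_1) = 18
Natural end conditions: M_0 = M_3 = 0.
Solving: M_0 = 0, M_1 = -19/5, M_2 = 16/5, M_3 = 0.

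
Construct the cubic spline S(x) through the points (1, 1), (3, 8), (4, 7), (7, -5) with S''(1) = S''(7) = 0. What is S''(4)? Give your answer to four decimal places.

-1.7234

With M_i denoting the second derivative at x_i, h_i = 2, 1, 3, and Δ_i = (y_(i+1) − y_i)/h_i = 7/2, -1, -4:
  2·M_0 + 6·M_1 + 1·M_2 = 6(Δ_1 - Δ_0) = -27
  1·M_1 + 8·M_2 + 3·M_3 = 6(Δ_2 - Δ_1) = -18
Natural end conditions: M_0 = M_3 = 0.
Hence M_0 = 0, M_1 = -198/47, M_2 = -81/47, M_3 = 0.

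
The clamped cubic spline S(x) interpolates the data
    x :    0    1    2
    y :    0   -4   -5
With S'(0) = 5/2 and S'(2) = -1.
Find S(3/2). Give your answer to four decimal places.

Put σ_i = S'' at the i-th knot. Here h = (1, 1) and Δ = (-4, -1), so the interior equations h_(i-1)·σ_(i-1) + 2(h_(i-1)+h_i)·σ_i + h_i·σ_(i+1) = 6(Δ_i − Δ_(i-1)) read
  1·σ_0 + 4·σ_1 + 1·σ_2 = 6(Δ_1 - Δ_0) = 18
Clamped end conditions give two more equations: 2h_0·σ_0 + h_0·σ_1 = 6(Δ_0 - S'(0)) = -39 and h_1·σ_1 + 2h_1·σ_2 = 6(S'(2) - Δ_1) = 0.
Hence σ_0 = -103/4, σ_1 = 25/2, σ_2 = -25/4.
On [1, 2], S(x) = -4 - 33/8·(x - 1) + 25/4·(x - 1)² - 25/8·(x - 1)³.
With (x - 1) = 1/2: S(3/2) = -313/64.

-4.8906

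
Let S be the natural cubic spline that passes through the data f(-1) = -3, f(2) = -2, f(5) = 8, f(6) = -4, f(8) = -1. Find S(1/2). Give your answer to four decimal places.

-5.5276

Let σ_i = S''(x_i). Step sizes h_i = 3, 3, 1, 2; slopes of the chords Δ_i = (y_(i+1) - y_i)/h_i = 1/3, 10/3, -12, 3/2.
  3·σ_0 + 12·σ_1 + 3·σ_2 = 6(Δ_1 - Δ_0) = 18
  3·σ_1 + 8·σ_2 + 1·σ_3 = 6(Δ_2 - Δ_1) = -92
  1·σ_2 + 6·σ_3 + 2·σ_4 = 6(Δ_3 - Δ_2) = 81
Natural end conditions: σ_0 = σ_4 = 0.
Solving the tridiagonal system: σ_0 = 0, σ_1 = 183/34, σ_2 = -264/17, σ_3 = 547/34, σ_4 = 0.
On [-1, 2], S(x) = -3 - 481/204·(x + 1) + 0·(x + 1)² + 61/204·(x + 1)³.
With (x + 1) = 3/2: S(1/2) = -3007/544.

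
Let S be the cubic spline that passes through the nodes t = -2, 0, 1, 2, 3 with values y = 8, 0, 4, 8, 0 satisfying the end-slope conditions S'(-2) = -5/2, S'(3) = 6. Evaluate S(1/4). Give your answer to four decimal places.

Let m_i = S''(x_i). Step sizes h_i = 2, 1, 1, 1; slopes of the chords Δ_i = (y_(i+1) - y_i)/h_i = -4, 4, 4, -8.
  2·m_0 + 6·m_1 + 1·m_2 = 6(Δ_1 - Δ_0) = 48
  1·m_1 + 4·m_2 + 1·m_3 = 6(Δ_2 - Δ_1) = 0
  1·m_2 + 4·m_3 + 1·m_4 = 6(Δ_3 - Δ_2) = -72
Clamped end conditions give two more equations: 2h_0·m_0 + h_0·m_1 = 6(Δ_0 - S'(-2)) = -9 and h_3·m_3 + 2h_3·m_4 = 6(S'(3) - Δ_3) = 84.
Forward elimination and back-substitution give m_0 = -1127/164, m_1 = 379/41, m_2 = 515/82, m_3 = -1409/41, m_4 = 4853/82.
On [0, 1], S(t) = 0 - 21/164·t + 379/82·t² - 81/164·t³.
With t = 1/4: S(1/4) = 2615/10496.

0.2491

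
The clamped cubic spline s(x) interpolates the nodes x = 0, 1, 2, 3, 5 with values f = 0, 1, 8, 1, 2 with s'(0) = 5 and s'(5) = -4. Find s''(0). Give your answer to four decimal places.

-23.3049

With m_i denoting the second derivative at x_i, h_i = 1, 1, 1, 2, and Δ_i = (y_(i+1) − y_i)/h_i = 1, 7, -7, 1/2:
  1·m_0 + 4·m_1 + 1·m_2 = 6(Δ_1 - Δ_0) = 36
  1·m_1 + 4·m_2 + 1·m_3 = 6(Δ_2 - Δ_1) = -84
  1·m_2 + 6·m_3 + 2·m_4 = 6(Δ_3 - Δ_2) = 45
Clamped end conditions give two more equations: 2h_0·m_0 + h_0·m_1 = 6(Δ_0 - s'(0)) = -24 and h_3·m_3 + 2h_3·m_4 = 6(s'(5) - Δ_3) = -27.
Solving: m_0 = -1911/82, m_1 = 927/41, m_2 = -2553/82, m_3 = 735/41, m_4 = -2577/164.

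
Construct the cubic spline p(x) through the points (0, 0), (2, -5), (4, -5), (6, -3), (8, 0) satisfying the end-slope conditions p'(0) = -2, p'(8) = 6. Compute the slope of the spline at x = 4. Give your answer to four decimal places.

1.1429

Write m_i for p''(x_i). With h_i = 2, 2, 2, 2 and divided differences Δ_i = -5/2, 0, 1, 3/2, the continuity of p' gives the tridiagonal system
  2·m_0 + 8·m_1 + 2·m_2 = 6(Δ_1 - Δ_0) = 15
  2·m_1 + 8·m_2 + 2·m_3 = 6(Δ_2 - Δ_1) = 6
  2·m_2 + 8·m_3 + 2·m_4 = 6(Δ_3 - Δ_2) = 3
Clamped end conditions give two more equations: 2h_0·m_0 + h_0·m_1 = 6(Δ_0 - p'(0)) = -3 and h_3·m_3 + 2h_3·m_4 = 6(p'(8) - Δ_3) = 27.
Solving: m_0 = -103/56, m_1 = 61/28, m_2 = 5/8, m_3 = -47/28, m_4 = 425/56.
On [4, 6], p'(x) = b_2 + 2c_2·(x - 4) + 3d_2·(x - 4)² with b_2 = Δ_2 - h_2(2m_2 + m_3)/6 = 8/7, c_2 = m_2/2 = 5/16, d_2 = (m_3 - m_2)/(6h_2) = -43/224. So p'(4) = 8/7.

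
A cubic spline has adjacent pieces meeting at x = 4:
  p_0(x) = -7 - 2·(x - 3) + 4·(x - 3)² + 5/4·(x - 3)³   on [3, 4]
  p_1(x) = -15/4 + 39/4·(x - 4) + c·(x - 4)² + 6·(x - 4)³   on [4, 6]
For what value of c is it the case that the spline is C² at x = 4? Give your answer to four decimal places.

7.7500

p_0''(x) = 8 + 15/2·(x - 3), so p_0''(4) = 31/2. On the right, p_1''(4) = 2c, so c = 31/4.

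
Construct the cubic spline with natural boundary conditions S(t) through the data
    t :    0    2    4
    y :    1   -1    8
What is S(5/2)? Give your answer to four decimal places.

Let σ_i = S''(x_i). Step sizes h_i = 2, 2; slopes of the chords Δ_i = (y_(i+1) - y_i)/h_i = -1, 9/2.
  2·σ_0 + 8·σ_1 + 2·σ_2 = 6(Δ_1 - Δ_0) = 33
Natural end conditions: σ_0 = σ_2 = 0.
Solving: σ_0 = 0, σ_1 = 33/8, σ_2 = 0.
On [2, 4], S(t) = -1 + 7/4·(t - 2) + 33/16·(t - 2)² - 11/32·(t - 2)³.
With (t - 2) = 1/2: S(5/2) = 89/256.

0.3477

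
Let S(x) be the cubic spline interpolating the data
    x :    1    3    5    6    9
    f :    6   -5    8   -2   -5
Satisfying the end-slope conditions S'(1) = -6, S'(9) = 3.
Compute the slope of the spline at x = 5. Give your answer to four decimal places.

-3.7500

Let m_i = S''(x_i). Step sizes h_i = 2, 2, 1, 3; slopes of the chords Δ_i = (y_(i+1) - y_i)/h_i = -11/2, 13/2, -10, -1.
  2·m_0 + 8·m_1 + 2·m_2 = 6(Δ_1 - Δ_0) = 72
  2·m_1 + 6·m_2 + 1·m_3 = 6(Δ_2 - Δ_1) = -99
  1·m_2 + 8·m_3 + 3·m_4 = 6(Δ_3 - Δ_2) = 54
Clamped end conditions give two more equations: 2h_0·m_0 + h_0·m_1 = 6(Δ_0 - S'(1)) = 3 and h_3·m_3 + 2h_3·m_4 = 6(S'(9) - Δ_3) = 24.
Hence m_0 = -123/16, m_1 = 135/8, m_2 = -381/16, m_3 = 81/8, m_4 = -17/16.
On [5, 6], S'(x) = b_2 + 2c_2·(x - 5) + 3d_2·(x - 5)² with b_2 = Δ_2 - h_2(2m_2 + m_3)/6 = -15/4, c_2 = m_2/2 = -381/32, d_2 = (m_3 - m_2)/(6h_2) = 181/32. So S'(5) = -15/4.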